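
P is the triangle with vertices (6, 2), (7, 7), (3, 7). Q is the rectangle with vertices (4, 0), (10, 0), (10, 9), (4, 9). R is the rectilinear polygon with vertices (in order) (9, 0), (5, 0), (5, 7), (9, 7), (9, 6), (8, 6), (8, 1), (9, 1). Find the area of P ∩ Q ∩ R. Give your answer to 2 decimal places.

The intersection is the polygon with vertices (6,2), (5,3.667), (5,7), (7,7).
By the shoelace formula its area is 6.67.

6.67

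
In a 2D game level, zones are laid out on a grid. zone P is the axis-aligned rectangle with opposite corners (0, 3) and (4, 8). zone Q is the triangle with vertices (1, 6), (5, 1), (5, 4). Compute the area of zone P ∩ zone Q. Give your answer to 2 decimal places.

3.15

The intersection is the polygon with vertices (4,3), (3.4,3), (1,6), (4,4.5).
By the shoelace formula its area is 3.15.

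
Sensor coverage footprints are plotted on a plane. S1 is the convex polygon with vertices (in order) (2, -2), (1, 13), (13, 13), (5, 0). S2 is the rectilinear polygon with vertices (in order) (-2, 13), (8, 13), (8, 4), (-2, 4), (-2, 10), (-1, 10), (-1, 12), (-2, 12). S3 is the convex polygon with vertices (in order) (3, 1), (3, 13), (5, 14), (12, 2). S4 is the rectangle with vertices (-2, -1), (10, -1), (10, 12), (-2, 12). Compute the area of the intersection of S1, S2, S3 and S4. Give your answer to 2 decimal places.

The intersection is the polygon with vertices (8,8.857), (8,4.875), (7.462,4), (3,4), (3,12), (6.167,12).
By the shoelace formula its area is 36.88.

36.88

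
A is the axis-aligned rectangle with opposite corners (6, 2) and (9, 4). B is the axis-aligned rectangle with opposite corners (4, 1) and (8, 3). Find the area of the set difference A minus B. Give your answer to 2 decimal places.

|A∩B|: x∈[6,8], y∈[2,3] → 2·1 = 2.
|A| = 6.
|A ∖ B| = |A| − |A∩B| = 6 − 2 = 4.00.

4.00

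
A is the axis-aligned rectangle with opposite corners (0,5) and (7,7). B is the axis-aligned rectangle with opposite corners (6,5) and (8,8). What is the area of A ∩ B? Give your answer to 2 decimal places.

|A∩B|: x∈[6,7], y∈[5,7] → 1·2 = 2.

2.00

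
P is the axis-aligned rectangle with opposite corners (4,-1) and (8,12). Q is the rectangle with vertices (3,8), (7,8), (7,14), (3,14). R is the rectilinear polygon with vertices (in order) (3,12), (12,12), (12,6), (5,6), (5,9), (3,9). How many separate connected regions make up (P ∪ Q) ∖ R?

2

(P ∪ Q) ∖ R splits into 2 disjoint pieces (area 32, area 8).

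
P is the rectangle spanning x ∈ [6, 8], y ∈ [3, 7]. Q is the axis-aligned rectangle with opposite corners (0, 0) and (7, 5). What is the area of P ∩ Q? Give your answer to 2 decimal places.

|P∩Q|: x∈[6,7], y∈[3,5] → 1·2 = 2.

2.00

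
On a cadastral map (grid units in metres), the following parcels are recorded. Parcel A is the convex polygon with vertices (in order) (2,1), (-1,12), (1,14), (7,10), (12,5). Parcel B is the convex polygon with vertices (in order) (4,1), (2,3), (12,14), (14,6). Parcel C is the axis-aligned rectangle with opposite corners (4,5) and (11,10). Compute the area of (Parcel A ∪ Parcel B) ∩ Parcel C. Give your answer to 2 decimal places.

34.51

The region (Parcel A ∪ Parcel B) ∩ Parcel C is the polygon with vertices (7.714,9.286), (8.364,10), (11,10), (11,5), (4,5), (4,10), (7,10).
By the shoelace formula its area is 34.51.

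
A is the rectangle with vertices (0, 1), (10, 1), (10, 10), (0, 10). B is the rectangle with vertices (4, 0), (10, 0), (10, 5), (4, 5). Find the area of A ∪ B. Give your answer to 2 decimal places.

By inclusion–exclusion:
Individual areas: |A| = 90, |B| = 30.
|A∩B|: x∈[4,10], y∈[1,5] → 6·4 = 24.
|A ∪ B| = 120 − 24 = 96.00.

96.00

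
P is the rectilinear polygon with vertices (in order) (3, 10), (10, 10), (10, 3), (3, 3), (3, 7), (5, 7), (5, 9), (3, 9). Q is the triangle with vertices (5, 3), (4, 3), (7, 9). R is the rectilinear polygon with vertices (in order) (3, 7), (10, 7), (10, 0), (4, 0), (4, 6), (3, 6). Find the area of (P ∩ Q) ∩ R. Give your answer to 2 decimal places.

2.67

The region (P ∩ Q) ∩ R is the polygon with vertices (6,7), (6.333,7), (5,3), (4,3).
By the shoelace formula its area is 2.67.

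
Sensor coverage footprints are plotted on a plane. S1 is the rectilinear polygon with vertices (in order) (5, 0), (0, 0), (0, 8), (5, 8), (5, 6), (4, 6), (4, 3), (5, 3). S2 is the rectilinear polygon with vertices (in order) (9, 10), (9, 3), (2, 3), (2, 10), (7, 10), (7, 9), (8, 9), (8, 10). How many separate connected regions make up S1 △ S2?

1

S1 △ S2 is a single connected region.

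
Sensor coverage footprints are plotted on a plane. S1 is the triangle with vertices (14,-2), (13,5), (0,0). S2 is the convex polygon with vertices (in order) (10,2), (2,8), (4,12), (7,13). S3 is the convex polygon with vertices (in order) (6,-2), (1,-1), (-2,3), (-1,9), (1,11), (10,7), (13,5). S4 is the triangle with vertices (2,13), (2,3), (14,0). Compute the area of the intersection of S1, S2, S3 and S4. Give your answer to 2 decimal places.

1.08

The intersection is the polygon with vertices (8.373,3.22), (9.544,3.671), (10,2).
By the shoelace formula its area is 1.08.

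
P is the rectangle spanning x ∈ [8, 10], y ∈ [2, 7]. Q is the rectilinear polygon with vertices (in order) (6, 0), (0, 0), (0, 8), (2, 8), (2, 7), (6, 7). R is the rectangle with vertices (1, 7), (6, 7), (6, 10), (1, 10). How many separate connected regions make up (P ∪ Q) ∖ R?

(P ∪ Q) ∖ R splits into 2 disjoint pieces (area 10, area 43).

2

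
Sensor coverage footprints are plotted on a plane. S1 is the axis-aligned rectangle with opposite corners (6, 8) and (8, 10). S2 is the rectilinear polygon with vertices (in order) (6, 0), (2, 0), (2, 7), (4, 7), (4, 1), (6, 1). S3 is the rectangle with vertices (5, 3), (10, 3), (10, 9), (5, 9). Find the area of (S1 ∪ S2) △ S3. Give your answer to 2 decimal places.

46.00

|S1 ∪ S2| = 20.
|(S1 ∪ S2) ∩ S3| = 2.
|(S1 ∪ S2) △ S3| = 20 + 30 − 4 = 46.00.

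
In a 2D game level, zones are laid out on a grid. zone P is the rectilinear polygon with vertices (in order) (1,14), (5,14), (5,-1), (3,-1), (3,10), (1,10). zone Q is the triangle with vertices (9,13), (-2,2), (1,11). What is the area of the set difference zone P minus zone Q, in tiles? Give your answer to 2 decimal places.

28.00

|zone P| = 38, |zone P∩zone Q| = 10.
|zone P ∖ zone Q| = |zone P| − |zone P∩zone Q| = 38 − 10 = 28.00.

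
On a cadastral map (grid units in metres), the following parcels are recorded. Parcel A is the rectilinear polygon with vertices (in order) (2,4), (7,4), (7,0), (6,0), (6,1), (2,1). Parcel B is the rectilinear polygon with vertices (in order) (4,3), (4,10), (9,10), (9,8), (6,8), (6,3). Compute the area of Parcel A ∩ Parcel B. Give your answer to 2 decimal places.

2.00

The intersection is the polygon with vertices (6,4), (6,3), (4,3), (4,4).
By the shoelace formula its area is 2.00.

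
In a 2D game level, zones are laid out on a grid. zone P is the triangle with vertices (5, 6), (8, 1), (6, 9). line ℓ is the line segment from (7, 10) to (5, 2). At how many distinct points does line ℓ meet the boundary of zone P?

2

The segment meets the boundary at (5.706,4.824), (6.375,7.5).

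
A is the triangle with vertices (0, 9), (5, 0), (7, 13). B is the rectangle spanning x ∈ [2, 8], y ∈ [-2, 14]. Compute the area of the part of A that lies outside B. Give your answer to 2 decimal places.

4.74

|A| = 41.5, |A∩B| = 36.7571.
|A ∖ B| = |A| − |A∩B| = 41.5 − 36.7571 = 4.74.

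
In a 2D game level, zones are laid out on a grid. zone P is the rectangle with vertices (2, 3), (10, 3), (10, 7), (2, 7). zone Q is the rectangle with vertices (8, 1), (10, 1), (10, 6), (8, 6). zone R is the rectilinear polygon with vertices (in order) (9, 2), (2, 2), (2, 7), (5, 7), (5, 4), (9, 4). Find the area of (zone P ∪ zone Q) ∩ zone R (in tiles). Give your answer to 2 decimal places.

17.00

The region (zone P ∪ zone Q) ∩ zone R is the polygon with vertices (8,3), (2,3), (2,7), (5,7), (5,4), (9,4), (9,2), (8,2).
By the shoelace formula its area is 17.00.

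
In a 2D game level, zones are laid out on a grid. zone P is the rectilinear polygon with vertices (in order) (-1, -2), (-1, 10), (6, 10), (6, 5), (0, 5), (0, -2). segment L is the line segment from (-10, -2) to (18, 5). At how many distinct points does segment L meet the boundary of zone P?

The segment meets the boundary at (0,0.5), (-1,0.25).

2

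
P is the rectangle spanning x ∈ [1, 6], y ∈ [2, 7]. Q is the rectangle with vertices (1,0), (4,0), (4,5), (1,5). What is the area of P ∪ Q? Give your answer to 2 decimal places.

By inclusion–exclusion:
Individual areas: |P| = 25, |Q| = 15.
|P∩Q|: x∈[1,4], y∈[2,5] → 3·3 = 9.
|P ∪ Q| = 40 − 9 = 31.00.

31.00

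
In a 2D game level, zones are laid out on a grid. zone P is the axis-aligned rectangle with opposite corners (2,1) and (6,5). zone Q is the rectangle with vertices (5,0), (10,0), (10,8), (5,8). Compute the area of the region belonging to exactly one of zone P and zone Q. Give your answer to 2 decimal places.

|zone P∩zone Q|: x∈[5,6], y∈[1,5] → 1·4 = 4.
|zone P △ zone Q| = |zone P| + |zone Q| − 2·|zone P∩zone Q| = 16 + 40 − 8 = 48.00.

48.00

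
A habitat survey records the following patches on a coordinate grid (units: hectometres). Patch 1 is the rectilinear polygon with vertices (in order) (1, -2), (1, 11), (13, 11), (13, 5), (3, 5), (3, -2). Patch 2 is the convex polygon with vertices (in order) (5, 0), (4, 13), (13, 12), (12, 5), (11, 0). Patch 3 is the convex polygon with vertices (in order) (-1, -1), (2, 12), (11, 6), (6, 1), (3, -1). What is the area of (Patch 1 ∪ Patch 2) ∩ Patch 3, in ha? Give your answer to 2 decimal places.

64.76

|Patch 1 ∪ Patch 2| = 132.7363.
|(Patch 1 ∪ Patch 2) ∩ Patch 3| = 64.76.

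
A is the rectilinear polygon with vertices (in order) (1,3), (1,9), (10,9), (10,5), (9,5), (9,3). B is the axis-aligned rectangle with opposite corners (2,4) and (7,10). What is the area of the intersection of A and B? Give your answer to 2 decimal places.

The intersection is the polygon with vertices (7,9), (7,4), (2,4), (2,9).
By the shoelace formula its area is 25.00.

25.00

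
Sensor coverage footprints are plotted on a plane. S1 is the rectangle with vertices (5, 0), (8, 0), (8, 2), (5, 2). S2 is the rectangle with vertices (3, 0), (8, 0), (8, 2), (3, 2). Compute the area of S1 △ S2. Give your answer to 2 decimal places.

|S1∩S2|: x∈[5,8], y∈[0,2] → 3·2 = 6.
|S1 △ S2| = |S1| + |S2| − 2·|S1∩S2| = 6 + 10 − 12 = 4.00.

4.00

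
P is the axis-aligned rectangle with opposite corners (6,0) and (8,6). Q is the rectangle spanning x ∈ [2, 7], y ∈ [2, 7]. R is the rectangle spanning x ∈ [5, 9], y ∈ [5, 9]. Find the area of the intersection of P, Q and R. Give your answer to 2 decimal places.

The intersection is the polygon with vertices (7,6), (7,5), (6,5), (6,6).
By the shoelace formula its area is 1.00.

1.00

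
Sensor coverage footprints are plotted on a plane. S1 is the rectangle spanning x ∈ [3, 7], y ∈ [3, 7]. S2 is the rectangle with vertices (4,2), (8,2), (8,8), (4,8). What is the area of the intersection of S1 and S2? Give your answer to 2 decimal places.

12.00

|S1∩S2|: x∈[4,7], y∈[3,7] → 3·4 = 12.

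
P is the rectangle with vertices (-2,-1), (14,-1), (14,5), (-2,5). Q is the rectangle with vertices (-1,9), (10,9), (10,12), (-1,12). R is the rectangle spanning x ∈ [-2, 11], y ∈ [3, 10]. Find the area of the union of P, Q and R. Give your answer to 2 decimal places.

By inclusion–exclusion:
Individual areas: |P| = 96, |Q| = 33, |R| = 91.
|P∩Q| = 0 (no overlap).
|P∩R|: x∈[-2,11], y∈[3,5] → 13·2 = 26.
|Q∩R|: x∈[-1,10], y∈[9,10] → 11·1 = 11.
|P∩Q∩R| = 0.
|P ∪ Q ∪ R| = 220 − 37 + 0 = 183.00.

183.00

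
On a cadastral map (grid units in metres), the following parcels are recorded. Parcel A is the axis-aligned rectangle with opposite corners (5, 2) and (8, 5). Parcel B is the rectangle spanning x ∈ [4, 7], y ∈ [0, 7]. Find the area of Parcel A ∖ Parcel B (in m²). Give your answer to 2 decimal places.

|Parcel A∩Parcel B|: x∈[5,7], y∈[2,5] → 2·3 = 6.
|Parcel A| = 9.
|Parcel A ∖ Parcel B| = |Parcel A| − |Parcel A∩Parcel B| = 9 − 6 = 3.00.

3.00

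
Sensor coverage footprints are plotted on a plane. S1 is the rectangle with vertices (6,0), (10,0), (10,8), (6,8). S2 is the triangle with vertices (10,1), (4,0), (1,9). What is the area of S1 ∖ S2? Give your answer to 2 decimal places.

23.56

|S1| = 32, |S1∩S2| = 8.4444.
|S1 ∖ S2| = |S1| − |S1∩S2| = 32 − 8.4444 = 23.56.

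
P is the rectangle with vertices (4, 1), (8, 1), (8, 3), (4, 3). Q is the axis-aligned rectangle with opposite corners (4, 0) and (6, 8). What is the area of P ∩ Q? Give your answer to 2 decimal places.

4.00

|P∩Q|: x∈[4,6], y∈[1,3] → 2·2 = 4.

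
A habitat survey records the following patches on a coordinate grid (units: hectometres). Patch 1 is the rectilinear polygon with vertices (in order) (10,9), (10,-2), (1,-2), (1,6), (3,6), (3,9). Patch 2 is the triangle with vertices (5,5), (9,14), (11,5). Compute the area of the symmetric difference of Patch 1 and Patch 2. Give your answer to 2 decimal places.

87.11

|Patch 1| = 93, |Patch 2| = 27, |Patch 1∩Patch 2| = 16.4444.
|Patch 1 △ Patch 2| = |Patch 1| + |Patch 2| − 2·|Patch 1∩Patch 2| = 93 + 27 − 32.8889 = 87.11.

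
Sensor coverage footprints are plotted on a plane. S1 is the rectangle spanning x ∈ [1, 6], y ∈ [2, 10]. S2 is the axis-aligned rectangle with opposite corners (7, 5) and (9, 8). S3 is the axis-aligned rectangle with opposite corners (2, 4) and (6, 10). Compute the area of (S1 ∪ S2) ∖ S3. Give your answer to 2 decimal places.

22.00

|S1 ∪ S2| = 46.
|(S1 ∪ S2) ∩ S3| = 24.
|(S1 ∪ S2) ∖ S3| = 46 − 24 = 22.00.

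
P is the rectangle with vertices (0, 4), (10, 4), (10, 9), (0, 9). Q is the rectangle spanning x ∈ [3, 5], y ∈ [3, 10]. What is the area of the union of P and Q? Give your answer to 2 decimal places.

54.00

By inclusion–exclusion:
Individual areas: |P| = 50, |Q| = 14.
|P∩Q|: x∈[3,5], y∈[4,9] → 2·5 = 10.
|P ∪ Q| = 64 − 10 = 54.00.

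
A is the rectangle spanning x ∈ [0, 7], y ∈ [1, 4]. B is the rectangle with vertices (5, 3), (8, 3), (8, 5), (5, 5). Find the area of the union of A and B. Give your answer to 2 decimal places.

By inclusion–exclusion:
Individual areas: |A| = 21, |B| = 6.
|A∩B|: x∈[5,7], y∈[3,4] → 2·1 = 2.
|A ∪ B| = 27 − 2 = 25.00.

25.00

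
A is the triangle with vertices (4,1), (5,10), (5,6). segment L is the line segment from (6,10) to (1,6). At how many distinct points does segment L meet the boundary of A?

2

The segment meets the boundary at (4.902,9.122), (5,9.2).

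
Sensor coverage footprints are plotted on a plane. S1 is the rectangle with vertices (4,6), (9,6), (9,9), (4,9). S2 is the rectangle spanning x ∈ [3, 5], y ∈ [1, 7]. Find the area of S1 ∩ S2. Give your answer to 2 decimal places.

|S1∩S2|: x∈[4,5], y∈[6,7] → 1·1 = 1.

1.00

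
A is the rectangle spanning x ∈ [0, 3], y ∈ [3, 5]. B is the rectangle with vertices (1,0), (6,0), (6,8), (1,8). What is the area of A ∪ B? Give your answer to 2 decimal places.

42.00

By inclusion–exclusion:
Individual areas: |A| = 6, |B| = 40.
|A∩B|: x∈[1,3], y∈[3,5] → 2·2 = 4.
|A ∪ B| = 46 − 4 = 42.00.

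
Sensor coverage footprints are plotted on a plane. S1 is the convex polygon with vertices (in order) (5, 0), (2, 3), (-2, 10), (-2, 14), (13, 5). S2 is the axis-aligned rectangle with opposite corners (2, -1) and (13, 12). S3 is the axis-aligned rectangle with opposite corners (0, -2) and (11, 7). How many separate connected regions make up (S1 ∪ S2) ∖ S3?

1

(S1 ∪ S2) ∖ S3 is a single connected region.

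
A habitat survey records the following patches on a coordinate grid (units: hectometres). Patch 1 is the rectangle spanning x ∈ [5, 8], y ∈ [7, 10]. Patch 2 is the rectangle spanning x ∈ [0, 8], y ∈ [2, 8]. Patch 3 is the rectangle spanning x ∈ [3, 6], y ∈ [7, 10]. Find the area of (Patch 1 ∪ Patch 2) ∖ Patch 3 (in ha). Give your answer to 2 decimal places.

|Patch 1 ∪ Patch 2| = 54.
|(Patch 1 ∪ Patch 2) ∩ Patch 3| = 5.
|(Patch 1 ∪ Patch 2) ∖ Patch 3| = 54 − 5 = 49.00.

49.00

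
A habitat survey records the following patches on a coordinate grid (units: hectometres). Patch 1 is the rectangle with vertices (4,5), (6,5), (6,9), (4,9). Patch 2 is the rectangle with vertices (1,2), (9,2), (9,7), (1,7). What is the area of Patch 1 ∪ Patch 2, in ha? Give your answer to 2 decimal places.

44.00

By inclusion–exclusion:
Individual areas: |Patch 1| = 8, |Patch 2| = 40.
|Patch 1∩Patch 2|: x∈[4,6], y∈[5,7] → 2·2 = 4.
|Patch 1 ∪ Patch 2| = 48 − 4 = 44.00.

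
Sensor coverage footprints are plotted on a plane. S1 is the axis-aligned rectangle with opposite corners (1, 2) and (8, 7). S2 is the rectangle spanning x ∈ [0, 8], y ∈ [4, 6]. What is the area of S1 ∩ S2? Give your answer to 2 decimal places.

14.00

|S1∩S2|: x∈[1,8], y∈[4,6] → 7·2 = 14.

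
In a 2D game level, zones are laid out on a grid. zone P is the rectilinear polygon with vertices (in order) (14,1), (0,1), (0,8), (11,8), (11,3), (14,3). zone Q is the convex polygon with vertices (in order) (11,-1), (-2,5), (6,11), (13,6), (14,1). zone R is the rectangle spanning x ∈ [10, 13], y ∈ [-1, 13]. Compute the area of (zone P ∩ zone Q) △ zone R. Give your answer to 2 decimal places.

91.07

|zone P ∩ zone Q| = 70.615.
|(zone P ∩ zone Q) ∩ zone R| = 10.7714.
|(zone P ∩ zone Q) △ zone R| = 70.615 + 42 − 21.5429 = 91.07.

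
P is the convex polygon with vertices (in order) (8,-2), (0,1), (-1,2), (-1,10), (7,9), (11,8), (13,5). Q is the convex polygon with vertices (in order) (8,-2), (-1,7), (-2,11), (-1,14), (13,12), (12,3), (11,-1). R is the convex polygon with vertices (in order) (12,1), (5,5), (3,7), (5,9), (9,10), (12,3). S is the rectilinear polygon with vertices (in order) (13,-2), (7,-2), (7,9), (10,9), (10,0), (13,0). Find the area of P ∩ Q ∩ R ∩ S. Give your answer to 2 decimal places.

The intersection is the polygon with vertices (9.72,8.32), (10,7.667), (10,2.143), (7,3.857), (7,9).
By the shoelace formula its area is 16.79.

16.79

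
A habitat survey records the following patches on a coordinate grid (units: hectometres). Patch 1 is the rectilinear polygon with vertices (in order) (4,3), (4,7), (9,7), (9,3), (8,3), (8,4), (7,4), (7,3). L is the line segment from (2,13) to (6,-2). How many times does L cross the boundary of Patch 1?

The segment meets the boundary at (4.667,3), (4,5.5).

2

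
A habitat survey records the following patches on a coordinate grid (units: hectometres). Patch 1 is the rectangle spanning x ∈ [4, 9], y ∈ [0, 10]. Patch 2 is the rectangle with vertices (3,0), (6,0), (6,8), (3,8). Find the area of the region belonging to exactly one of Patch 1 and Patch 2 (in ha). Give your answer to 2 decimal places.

42.00

|Patch 1∩Patch 2|: x∈[4,6], y∈[0,8] → 2·8 = 16.
|Patch 1 △ Patch 2| = |Patch 1| + |Patch 2| − 2·|Patch 1∩Patch 2| = 50 + 24 − 32 = 42.00.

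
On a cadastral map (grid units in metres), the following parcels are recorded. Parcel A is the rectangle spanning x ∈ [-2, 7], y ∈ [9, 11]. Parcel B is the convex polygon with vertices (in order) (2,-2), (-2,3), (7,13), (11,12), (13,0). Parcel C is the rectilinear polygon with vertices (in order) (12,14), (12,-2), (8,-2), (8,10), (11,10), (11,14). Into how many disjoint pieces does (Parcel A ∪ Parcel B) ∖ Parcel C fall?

(Parcel A ∪ Parcel B) ∖ Parcel C splits into 2 disjoint pieces (area 111.3273, area 3.0909).

2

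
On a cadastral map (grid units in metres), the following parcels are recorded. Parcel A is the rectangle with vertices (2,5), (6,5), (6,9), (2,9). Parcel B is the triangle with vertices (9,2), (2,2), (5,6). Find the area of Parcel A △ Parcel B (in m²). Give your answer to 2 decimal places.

|Parcel A| = 16, |Parcel B| = 14, |Parcel A∩Parcel B| = 0.875.
|Parcel A △ Parcel B| = |Parcel A| + |Parcel B| − 2·|Parcel A∩Parcel B| = 16 + 14 − 1.75 = 28.25.

28.25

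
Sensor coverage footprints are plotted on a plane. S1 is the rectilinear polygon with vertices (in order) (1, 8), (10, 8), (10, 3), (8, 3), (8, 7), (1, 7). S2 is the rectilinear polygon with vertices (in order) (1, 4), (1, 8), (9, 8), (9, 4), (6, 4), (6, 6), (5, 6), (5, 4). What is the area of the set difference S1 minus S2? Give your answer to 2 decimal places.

|S1| = 17, |S1∩S2| = 11.
|S1 ∖ S2| = |S1| − |S1∩S2| = 17 − 11 = 6.00.

6.00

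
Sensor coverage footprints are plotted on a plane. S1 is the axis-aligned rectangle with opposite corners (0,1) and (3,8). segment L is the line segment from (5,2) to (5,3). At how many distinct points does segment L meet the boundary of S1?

0

The segment lies entirely outside S1 and never meets its boundary.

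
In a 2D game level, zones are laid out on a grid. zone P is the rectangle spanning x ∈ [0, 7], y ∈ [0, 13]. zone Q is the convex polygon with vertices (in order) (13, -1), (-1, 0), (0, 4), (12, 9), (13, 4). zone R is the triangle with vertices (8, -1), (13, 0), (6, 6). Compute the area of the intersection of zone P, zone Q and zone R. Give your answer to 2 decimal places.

1.32

The intersection is the polygon with vertices (7,2.5), (6,6), (7,5.143).
By the shoelace formula its area is 1.32.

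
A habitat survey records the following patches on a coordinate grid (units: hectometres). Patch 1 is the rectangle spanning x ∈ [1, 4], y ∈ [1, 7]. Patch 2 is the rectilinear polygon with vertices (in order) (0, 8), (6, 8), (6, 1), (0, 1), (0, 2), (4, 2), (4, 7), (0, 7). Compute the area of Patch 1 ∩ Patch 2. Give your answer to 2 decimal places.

3.00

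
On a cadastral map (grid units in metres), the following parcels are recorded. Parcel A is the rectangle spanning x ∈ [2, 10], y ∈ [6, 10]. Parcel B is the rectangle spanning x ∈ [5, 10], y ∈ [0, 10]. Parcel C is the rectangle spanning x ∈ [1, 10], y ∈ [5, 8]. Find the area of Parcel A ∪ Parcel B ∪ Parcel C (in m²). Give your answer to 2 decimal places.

68.00

By inclusion–exclusion:
Individual areas: |Parcel A| = 32, |Parcel B| = 50, |Parcel C| = 27.
|Parcel A∩Parcel B|: x∈[5,10], y∈[6,10] → 5·4 = 20.
|Parcel A∩Parcel C|: x∈[2,10], y∈[6,8] → 8·2 = 16.
|Parcel B∩Parcel C|: x∈[5,10], y∈[5,8] → 5·3 = 15.
|Parcel A∩Parcel B∩Parcel C| = 10.
|Parcel A ∪ Parcel B ∪ Parcel C| = 109 − 51 + 10 = 68.00.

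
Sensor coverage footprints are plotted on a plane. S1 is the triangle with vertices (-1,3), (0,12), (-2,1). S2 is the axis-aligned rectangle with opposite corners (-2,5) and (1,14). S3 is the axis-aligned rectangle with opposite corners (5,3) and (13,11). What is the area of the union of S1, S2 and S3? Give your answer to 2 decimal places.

92.77

By inclusion–exclusion:
Individual areas: |S1| = 3.5, |S2| = 27, |S3| = 64.
|S1∩S2| = 1.7323.
|S1∩S3| = 0.
|S2∩S3| = 0 (no overlap).
|S1∩S2∩S3| = 0.
|S1 ∪ S2 ∪ S3| = 94.5 − 1.7323 + 0 = 92.77.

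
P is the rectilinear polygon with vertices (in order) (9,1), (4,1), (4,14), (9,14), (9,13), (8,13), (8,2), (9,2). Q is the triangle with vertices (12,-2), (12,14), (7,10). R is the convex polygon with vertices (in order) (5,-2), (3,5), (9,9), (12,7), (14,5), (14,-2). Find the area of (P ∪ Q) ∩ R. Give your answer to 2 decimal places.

|P ∪ Q| = 92.4.
|(P ∪ Q) ∩ R| = 46.43.

46.43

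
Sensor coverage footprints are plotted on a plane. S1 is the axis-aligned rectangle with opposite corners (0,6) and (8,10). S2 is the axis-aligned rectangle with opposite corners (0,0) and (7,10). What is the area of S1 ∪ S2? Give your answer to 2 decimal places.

By inclusion–exclusion:
Individual areas: |S1| = 32, |S2| = 70.
|S1∩S2|: x∈[0,7], y∈[6,10] → 7·4 = 28.
|S1 ∪ S2| = 102 − 28 = 74.00.

74.00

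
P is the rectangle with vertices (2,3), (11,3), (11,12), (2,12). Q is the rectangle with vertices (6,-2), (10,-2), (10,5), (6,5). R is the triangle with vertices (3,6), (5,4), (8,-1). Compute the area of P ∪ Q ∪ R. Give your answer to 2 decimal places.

101.38

By inclusion–exclusion:
Individual areas: |P| = 81, |Q| = 28, |R| = 2.
|P∩Q|: x∈[6,10], y∈[3,5] → 4·2 = 8.
|P∩R| = 1.0857.
|Q∩R| = 0.5333.
|P∩Q∩R| = 0.
|P ∪ Q ∪ R| = 111 − 9.619 + 0 = 101.38.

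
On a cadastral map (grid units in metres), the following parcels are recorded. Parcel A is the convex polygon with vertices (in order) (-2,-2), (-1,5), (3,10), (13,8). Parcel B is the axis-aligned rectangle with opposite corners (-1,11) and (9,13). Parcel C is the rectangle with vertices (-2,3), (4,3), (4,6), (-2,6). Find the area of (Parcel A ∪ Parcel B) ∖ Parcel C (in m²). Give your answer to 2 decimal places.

81.61

|Parcel A ∪ Parcel B| = 96.5.
|(Parcel A ∪ Parcel B) ∩ Parcel C| = 14.8857.
|(Parcel A ∪ Parcel B) ∖ Parcel C| = 96.5 − 14.8857 = 81.61.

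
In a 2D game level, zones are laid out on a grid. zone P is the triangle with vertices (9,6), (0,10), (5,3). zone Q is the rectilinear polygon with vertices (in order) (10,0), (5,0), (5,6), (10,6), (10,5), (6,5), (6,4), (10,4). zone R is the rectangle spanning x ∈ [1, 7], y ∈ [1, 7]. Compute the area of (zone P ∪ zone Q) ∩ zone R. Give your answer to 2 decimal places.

17.53

|zone P ∪ zone Q| = 42.5.
|(zone P ∪ zone Q) ∩ zone R| = 17.53.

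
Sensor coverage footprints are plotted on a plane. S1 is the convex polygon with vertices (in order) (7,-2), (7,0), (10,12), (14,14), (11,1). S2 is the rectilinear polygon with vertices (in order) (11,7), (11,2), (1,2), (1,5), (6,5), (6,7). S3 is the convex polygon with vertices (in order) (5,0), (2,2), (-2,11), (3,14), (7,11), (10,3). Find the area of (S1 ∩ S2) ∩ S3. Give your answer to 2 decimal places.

The region (S1 ∩ S2) ∩ S3 is the polygon with vertices (7.5,2), (8.65,6.6), (10,3), (8.333,2).
By the shoelace formula its area is 5.59.

5.59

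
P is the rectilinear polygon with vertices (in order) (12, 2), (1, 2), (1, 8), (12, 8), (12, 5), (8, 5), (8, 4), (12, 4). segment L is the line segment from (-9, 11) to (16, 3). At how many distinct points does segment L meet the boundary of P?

The segment meets the boundary at (9.75,5), (1,7.8).

2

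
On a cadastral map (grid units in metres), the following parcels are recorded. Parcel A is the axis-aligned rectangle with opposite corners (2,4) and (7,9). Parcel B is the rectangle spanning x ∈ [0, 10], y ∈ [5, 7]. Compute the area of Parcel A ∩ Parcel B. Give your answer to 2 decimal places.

10.00

|Parcel A∩Parcel B|: x∈[2,7], y∈[5,7] → 5·2 = 10.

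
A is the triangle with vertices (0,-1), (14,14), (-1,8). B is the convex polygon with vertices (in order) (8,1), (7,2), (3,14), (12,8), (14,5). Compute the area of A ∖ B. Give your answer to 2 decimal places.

|A| = 70.5, |A∩B| = 16.6722.
|A ∖ B| = |A| − |A∩B| = 70.5 − 16.6722 = 53.83.

53.83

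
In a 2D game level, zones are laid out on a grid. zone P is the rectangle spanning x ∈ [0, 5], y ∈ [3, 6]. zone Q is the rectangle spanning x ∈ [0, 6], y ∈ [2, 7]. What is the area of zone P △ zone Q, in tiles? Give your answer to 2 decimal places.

|zone P∩zone Q|: x∈[0,5], y∈[3,6] → 5·3 = 15.
|zone P △ zone Q| = |zone P| + |zone Q| − 2·|zone P∩zone Q| = 15 + 30 − 30 = 15.00.

15.00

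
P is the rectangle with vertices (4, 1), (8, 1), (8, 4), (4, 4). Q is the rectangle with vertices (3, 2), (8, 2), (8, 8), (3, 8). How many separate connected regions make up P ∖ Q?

1

P ∖ Q is a single connected region.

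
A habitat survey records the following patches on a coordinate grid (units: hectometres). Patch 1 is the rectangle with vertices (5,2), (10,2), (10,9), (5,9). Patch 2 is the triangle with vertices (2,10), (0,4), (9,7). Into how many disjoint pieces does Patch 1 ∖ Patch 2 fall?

Patch 1 ∖ Patch 2 is a single connected region.

1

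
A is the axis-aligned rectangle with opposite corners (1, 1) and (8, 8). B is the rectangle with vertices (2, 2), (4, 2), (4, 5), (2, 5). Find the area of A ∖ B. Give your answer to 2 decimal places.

43.00

|A∩B|: x∈[2,4], y∈[2,5] → 2·3 = 6.
|A| = 49.
|A ∖ B| = |A| − |A∩B| = 49 − 6 = 43.00.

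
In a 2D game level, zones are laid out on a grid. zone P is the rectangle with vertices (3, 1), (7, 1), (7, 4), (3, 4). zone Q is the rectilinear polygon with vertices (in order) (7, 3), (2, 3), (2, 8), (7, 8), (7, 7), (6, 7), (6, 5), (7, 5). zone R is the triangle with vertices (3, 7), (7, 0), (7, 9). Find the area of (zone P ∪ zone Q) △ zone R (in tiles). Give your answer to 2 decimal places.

19.57

|zone P ∪ zone Q| = 31.
|(zone P ∪ zone Q) ∩ zone R| = 14.7143.
|(zone P ∪ zone Q) △ zone R| = 31 + 18 − 29.4286 = 19.57.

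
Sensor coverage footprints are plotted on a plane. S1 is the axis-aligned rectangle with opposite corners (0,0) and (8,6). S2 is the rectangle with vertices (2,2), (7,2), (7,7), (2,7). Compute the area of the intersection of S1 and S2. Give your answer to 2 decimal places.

20.00

|S1∩S2|: x∈[2,7], y∈[2,6] → 5·4 = 20.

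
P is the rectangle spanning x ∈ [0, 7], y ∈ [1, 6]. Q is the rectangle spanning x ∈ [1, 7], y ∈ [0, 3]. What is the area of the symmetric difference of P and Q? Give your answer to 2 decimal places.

29.00

|P∩Q|: x∈[1,7], y∈[1,3] → 6·2 = 12.
|P △ Q| = |P| + |Q| − 2·|P∩Q| = 35 + 18 − 24 = 29.00.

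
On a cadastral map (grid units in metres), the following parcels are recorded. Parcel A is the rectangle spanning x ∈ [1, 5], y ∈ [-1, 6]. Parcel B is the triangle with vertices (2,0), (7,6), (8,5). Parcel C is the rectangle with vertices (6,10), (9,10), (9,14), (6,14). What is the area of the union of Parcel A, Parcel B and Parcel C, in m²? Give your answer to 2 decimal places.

By inclusion–exclusion:
Individual areas: |Parcel A| = 28, |Parcel B| = 5.5, |Parcel C| = 12.
|Parcel A∩Parcel B| = 1.65.
|Parcel A∩Parcel C| = 0 (no overlap).
|Parcel B∩Parcel C| = 0.
|Parcel A∩Parcel B∩Parcel C| = 0.
|Parcel A ∪ Parcel B ∪ Parcel C| = 45.5 − 1.65 + 0 = 43.85.

43.85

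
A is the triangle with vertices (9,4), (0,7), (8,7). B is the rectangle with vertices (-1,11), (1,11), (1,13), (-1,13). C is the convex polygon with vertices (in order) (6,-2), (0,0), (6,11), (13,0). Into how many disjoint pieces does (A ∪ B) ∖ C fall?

(A ∪ B) ∖ C splits into 2 disjoint pieces (area 2.0559, area 4).

2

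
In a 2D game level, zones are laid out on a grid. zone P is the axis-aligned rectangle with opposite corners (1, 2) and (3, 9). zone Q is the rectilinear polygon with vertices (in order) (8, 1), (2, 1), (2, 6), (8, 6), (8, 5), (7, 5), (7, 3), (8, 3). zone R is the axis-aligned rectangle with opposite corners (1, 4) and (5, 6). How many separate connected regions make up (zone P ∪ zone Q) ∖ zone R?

2

(zone P ∪ zone Q) ∖ zone R splits into 2 disjoint pieces (area 24, area 6).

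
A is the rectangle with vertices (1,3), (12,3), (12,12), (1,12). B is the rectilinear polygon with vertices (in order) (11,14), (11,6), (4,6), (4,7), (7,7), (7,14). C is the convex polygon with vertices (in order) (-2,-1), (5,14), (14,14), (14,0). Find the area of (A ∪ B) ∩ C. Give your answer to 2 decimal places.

|A ∪ B| = 107.
|(A ∪ B) ∩ C| = 96.92.

96.92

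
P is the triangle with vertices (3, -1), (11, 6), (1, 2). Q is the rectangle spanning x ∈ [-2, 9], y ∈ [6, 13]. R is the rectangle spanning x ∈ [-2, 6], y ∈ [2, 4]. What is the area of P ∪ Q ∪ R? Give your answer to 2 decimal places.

By inclusion–exclusion:
Individual areas: |P| = 19, |Q| = 77, |R| = 16.
|P∩Q| = 0.
|P∩R| = 5.
|Q∩R| = 0 (no overlap).
|P∩Q∩R| = 0.
|P ∪ Q ∪ R| = 112 − 5 + 0 = 107.00.

107.00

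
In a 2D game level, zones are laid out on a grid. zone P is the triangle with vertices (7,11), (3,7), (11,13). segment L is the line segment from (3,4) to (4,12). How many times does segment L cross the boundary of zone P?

The segment meets the boundary at (3.414,7.31), (3.429,7.429).

2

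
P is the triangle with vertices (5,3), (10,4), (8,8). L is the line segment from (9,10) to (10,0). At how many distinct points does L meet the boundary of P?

2

The segment meets the boundary at (9.608,3.922), (9.5,5).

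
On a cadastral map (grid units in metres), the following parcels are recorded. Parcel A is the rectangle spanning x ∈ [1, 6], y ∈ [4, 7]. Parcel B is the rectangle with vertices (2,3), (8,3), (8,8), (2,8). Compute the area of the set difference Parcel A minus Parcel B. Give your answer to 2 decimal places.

|Parcel A∩Parcel B|: x∈[2,6], y∈[4,7] → 4·3 = 12.
|Parcel A| = 15.
|Parcel A ∖ Parcel B| = |Parcel A| − |Parcel A∩Parcel B| = 15 − 12 = 3.00.

3.00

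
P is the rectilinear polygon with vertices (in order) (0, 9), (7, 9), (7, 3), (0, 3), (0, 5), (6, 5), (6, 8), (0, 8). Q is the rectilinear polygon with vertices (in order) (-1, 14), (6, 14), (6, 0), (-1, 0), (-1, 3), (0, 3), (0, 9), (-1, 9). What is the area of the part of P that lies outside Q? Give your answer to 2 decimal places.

6.00

|P| = 24, |P∩Q| = 18.
|P ∖ Q| = |P| − |P∩Q| = 24 − 18 = 6.00.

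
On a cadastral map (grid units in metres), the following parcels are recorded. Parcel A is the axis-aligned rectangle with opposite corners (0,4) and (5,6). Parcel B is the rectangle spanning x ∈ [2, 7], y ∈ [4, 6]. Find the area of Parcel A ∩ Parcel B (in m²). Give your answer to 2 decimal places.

6.00

|Parcel A∩Parcel B|: x∈[2,5], y∈[4,6] → 3·2 = 6.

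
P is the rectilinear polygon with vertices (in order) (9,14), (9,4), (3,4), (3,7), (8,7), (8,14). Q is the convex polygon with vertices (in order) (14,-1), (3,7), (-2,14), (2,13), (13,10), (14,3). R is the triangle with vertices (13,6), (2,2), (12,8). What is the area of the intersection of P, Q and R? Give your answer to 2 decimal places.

The intersection is the polygon with vertices (7.125,4), (6.315,4.589), (9,6.2), (9,4.545), (7.5,4).
By the shoelace formula its area is 3.10.

3.10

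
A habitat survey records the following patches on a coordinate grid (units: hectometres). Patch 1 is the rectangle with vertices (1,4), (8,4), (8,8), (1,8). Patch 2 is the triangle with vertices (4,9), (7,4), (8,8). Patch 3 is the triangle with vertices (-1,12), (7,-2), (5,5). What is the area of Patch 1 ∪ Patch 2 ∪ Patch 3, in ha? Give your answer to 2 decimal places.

37.13

By inclusion–exclusion:
Individual areas: |Patch 1| = 28, |Patch 2| = 8.5, |Patch 3| = 14.
|Patch 1∩Patch 2| = 6.8.
|Patch 1∩Patch 3| = 6.5714.
|Patch 2∩Patch 3| = 0.
|Patch 1∩Patch 2∩Patch 3| = 0.
|Patch 1 ∪ Patch 2 ∪ Patch 3| = 50.5 − 13.3714 + 0 = 37.13.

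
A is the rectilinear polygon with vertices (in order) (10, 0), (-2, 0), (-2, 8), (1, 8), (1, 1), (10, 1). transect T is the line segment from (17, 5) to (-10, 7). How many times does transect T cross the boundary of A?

The segment meets the boundary at (-2,6.407), (1,6.185).

2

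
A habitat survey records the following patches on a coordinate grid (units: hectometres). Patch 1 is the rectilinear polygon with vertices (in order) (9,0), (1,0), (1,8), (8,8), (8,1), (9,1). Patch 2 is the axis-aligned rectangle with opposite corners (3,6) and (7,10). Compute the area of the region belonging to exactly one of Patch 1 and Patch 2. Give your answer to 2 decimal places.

57.00

|Patch 1| = 57, |Patch 2| = 16, |Patch 1∩Patch 2| = 8.
|Patch 1 △ Patch 2| = |Patch 1| + |Patch 2| − 2·|Patch 1∩Patch 2| = 57 + 16 − 16 = 57.00.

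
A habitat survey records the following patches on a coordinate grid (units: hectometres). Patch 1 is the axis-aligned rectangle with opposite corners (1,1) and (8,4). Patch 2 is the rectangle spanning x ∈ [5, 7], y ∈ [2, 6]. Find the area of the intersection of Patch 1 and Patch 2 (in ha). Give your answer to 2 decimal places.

|Patch 1∩Patch 2|: x∈[5,7], y∈[2,4] → 2·2 = 4.

4.00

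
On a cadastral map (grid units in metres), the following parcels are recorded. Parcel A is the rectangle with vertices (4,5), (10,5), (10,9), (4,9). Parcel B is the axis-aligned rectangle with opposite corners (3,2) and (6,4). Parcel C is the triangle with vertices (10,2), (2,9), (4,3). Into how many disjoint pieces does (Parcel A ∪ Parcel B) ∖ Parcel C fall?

(Parcel A ∪ Parcel B) ∖ Parcel C splits into 2 disjoint pieces (area 21.1071, area 3.5).

2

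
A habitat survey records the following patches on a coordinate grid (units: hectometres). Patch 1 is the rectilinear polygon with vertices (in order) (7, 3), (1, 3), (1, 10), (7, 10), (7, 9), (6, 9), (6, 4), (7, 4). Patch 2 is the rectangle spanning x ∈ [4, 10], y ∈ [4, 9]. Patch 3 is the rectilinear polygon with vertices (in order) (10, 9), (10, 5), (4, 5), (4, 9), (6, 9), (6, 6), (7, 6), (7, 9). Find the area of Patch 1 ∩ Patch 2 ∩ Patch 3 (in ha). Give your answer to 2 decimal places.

8.00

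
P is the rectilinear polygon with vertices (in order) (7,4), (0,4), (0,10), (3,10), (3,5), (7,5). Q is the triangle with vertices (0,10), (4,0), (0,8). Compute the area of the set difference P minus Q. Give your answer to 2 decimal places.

18.80

|P| = 22, |P∩Q| = 3.2.
|P ∖ Q| = |P| − |P∩Q| = 22 − 3.2 = 18.80.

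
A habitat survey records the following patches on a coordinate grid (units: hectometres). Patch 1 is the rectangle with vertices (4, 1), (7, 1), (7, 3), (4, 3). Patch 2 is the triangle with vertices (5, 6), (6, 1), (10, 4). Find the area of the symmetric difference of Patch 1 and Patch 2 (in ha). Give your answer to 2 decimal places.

|Patch 1| = 6, |Patch 2| = 11.5, |Patch 1∩Patch 2| = 2.025.
|Patch 1 △ Patch 2| = |Patch 1| + |Patch 2| − 2·|Patch 1∩Patch 2| = 6 + 11.5 − 4.05 = 13.45.

13.45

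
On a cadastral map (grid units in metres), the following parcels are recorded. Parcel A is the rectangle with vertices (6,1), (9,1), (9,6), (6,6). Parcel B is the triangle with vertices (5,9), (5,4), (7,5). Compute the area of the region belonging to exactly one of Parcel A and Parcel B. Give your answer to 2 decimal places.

18.00

|Parcel A| = 15, |Parcel B| = 5, |Parcel A∩Parcel B| = 1.
|Parcel A △ Parcel B| = |Parcel A| + |Parcel B| − 2·|Parcel A∩Parcel B| = 15 + 5 − 2 = 18.00.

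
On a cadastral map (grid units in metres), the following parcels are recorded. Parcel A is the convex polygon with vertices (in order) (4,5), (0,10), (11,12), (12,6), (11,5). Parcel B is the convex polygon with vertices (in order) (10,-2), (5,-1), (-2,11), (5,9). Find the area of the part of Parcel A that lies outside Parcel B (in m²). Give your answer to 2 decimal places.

|Parcel A| = 59.5, |Parcel A∩Parcel B| = 17.0114.
|Parcel A ∖ Parcel B| = |Parcel A| − |Parcel A∩Parcel B| = 59.5 − 17.0114 = 42.49.

42.49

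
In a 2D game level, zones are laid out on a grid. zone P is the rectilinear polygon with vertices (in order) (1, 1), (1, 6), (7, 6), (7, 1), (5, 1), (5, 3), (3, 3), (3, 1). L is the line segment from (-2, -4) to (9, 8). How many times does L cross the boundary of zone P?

4

The segment meets the boundary at (7,5.818), (4.417,3), (3,1.455), (2.583,1).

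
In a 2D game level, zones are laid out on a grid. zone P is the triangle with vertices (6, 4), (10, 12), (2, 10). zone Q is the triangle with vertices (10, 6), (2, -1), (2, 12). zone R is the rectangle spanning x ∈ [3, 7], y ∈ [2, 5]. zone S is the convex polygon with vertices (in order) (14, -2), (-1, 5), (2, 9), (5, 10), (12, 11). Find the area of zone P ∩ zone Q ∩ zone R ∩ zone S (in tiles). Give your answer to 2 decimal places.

0.58

The intersection is the polygon with vertices (6.5,5), (6,4), (5.333,5).
By the shoelace formula its area is 0.58.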